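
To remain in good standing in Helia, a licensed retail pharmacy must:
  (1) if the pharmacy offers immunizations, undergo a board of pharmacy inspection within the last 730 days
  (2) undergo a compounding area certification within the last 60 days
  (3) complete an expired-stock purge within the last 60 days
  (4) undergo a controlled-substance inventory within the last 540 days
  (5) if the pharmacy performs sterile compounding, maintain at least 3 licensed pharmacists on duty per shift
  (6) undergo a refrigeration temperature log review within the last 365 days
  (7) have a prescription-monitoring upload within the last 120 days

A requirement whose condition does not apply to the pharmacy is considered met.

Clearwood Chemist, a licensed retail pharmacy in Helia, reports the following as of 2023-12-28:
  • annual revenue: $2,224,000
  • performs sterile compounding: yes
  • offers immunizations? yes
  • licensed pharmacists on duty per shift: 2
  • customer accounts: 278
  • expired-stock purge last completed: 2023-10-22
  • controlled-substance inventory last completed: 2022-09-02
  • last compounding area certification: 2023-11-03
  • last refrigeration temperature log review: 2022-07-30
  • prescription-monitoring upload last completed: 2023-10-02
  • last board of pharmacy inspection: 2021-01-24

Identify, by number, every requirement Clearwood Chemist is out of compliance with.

1. condition 'offers immunizations' holds; board of pharmacy inspection 1068 days ago vs limit 730 → not met
2. compounding area certification 55 days ago vs limit 60 → met
3. expired-stock purge 67 days ago vs limit 60 → not met
4. controlled-substance inventory 482 days ago vs limit 540 → met
5. condition 'performs sterile compounding' holds; licensed pharmacists on duty per shift 2 < 3 → not met
6. refrigeration temperature log review 516 days ago vs limit 365 → not met
7. prescription-monitoring upload 87 days ago vs limit 120 → met
Not met: 1, 3, 5, 6

1, 3, 5, 6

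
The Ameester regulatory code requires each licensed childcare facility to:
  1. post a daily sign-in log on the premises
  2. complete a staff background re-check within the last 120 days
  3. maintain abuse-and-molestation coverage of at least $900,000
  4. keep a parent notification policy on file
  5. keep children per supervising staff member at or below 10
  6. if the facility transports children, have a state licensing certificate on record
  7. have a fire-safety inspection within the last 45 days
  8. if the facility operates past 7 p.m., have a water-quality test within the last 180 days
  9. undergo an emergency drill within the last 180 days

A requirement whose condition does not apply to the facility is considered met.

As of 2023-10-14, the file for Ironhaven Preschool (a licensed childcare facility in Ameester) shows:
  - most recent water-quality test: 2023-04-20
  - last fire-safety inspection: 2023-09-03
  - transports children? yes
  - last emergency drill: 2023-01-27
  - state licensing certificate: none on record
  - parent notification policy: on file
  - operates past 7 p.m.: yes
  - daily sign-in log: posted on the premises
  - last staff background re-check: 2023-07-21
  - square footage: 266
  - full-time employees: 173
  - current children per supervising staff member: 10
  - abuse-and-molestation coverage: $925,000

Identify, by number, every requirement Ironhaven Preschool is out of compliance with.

6, 9

1. daily sign-in log present → met
2. staff background re-check 85 days ago vs limit 120 → met
3. abuse-and-molestation coverage $925,000 ≥ $900,000 → met
4. parent notification policy present → met
5. children per supervising staff member 10 ≤ 10 → met
6. condition 'transports children' holds; state licensing certificate absent → not met
7. fire-safety inspection 41 days ago vs limit 45 → met
8. condition 'operates past 7 p.m.' holds; water-quality test 177 days ago vs limit 180 → met
9. emergency drill 260 days ago vs limit 180 → not met
Not met: 6, 9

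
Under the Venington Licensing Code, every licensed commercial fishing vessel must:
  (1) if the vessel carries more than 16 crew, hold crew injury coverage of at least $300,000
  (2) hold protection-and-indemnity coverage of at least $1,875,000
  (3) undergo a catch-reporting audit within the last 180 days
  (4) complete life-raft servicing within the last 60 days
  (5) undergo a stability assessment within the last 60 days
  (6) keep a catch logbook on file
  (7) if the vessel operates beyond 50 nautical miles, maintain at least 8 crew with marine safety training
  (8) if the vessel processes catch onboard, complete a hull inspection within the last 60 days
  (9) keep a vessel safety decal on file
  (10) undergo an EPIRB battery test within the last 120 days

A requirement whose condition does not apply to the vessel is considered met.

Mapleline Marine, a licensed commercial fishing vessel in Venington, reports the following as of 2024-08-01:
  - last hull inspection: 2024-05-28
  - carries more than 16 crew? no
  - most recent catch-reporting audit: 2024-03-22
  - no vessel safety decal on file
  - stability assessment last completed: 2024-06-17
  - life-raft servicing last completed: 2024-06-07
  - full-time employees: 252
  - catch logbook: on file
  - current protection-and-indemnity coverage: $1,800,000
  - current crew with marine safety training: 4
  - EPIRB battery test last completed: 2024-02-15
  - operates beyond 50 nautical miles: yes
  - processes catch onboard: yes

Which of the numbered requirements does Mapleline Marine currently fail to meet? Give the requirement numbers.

2, 7, 8, 9, 10

1. condition 'carries more than 16 crew' does not hold → requirement n/a → met
2. protection-and-indemnity coverage $1,800,000 < $1,875,000 → not met
3. catch-reporting audit 132 days ago vs limit 180 → met
4. life-raft servicing 55 days ago vs limit 60 → met
5. stability assessment 45 days ago vs limit 60 → met
6. catch logbook present → met
7. condition 'operates beyond 50 nautical miles' holds; crew with marine safety training 4 < 8 → not met
8. condition 'processes catch onboard' holds; hull inspection 65 days ago vs limit 60 → not met
9. vessel safety decal absent → not met
10. EPIRB battery test 168 days ago vs limit 120 → not met
Not met: 2, 7, 8, 9, 10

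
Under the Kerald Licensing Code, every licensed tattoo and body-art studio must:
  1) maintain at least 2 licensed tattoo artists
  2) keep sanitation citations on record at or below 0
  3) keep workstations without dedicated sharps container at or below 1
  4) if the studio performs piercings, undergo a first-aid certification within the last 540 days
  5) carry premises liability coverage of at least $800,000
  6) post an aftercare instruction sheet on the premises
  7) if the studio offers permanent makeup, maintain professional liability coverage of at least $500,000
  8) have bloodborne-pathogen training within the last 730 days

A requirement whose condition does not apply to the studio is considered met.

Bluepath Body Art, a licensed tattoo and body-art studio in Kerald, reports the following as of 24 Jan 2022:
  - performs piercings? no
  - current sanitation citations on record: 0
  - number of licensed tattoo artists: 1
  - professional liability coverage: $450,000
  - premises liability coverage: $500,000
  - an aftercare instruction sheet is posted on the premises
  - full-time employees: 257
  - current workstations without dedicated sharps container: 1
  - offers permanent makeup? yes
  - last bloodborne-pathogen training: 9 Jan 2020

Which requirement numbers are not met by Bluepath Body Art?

1. licensed tattoo artists 1 < 2 → not met
2. sanitation citations on record 0 ≤ 0 → met
3. workstations without dedicated sharps container 1 ≤ 1 → met
4. condition 'performs piercings' does not hold → requirement n/a → met
5. premises liability coverage $500,000 < $800,000 → not met
6. aftercare instruction sheet present → met
7. condition 'offers permanent makeup' holds; professional liability coverage $450,000 < $500,000 → not met
8. bloodborne-pathogen training 746 days ago vs limit 730 → not met
Not met: 1, 5, 7, 8

1, 5, 7, 8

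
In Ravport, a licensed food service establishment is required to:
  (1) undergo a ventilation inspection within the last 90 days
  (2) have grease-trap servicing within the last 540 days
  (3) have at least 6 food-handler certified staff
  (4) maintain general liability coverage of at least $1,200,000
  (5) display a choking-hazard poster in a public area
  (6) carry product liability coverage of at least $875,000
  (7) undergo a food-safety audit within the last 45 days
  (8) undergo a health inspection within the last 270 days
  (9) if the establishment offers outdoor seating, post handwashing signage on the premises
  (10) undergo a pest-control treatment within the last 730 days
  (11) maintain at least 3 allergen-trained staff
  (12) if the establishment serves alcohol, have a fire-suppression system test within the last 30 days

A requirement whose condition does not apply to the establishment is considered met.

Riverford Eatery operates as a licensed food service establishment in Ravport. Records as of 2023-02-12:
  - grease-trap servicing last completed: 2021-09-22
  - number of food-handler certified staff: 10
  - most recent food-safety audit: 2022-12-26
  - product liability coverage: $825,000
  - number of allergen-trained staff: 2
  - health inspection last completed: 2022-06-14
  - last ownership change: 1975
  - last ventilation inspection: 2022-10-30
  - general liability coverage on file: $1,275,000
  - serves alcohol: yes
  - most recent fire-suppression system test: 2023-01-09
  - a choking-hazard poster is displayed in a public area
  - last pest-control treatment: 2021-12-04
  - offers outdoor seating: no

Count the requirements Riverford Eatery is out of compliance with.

1. ventilation inspection 105 days ago vs limit 90 → not met
2. grease-trap servicing 508 days ago vs limit 540 → met
3. food-handler certified staff 10 ≥ 6 → met
4. general liability coverage $1,275,000 ≥ $1,200,000 → met
5. choking-hazard poster present → met
6. product liability coverage $825,000 < $875,000 → not met
7. food-safety audit 48 days ago vs limit 45 → not met
8. health inspection 243 days ago vs limit 270 → met
9. condition 'offers outdoor seating' does not hold → requirement n/a → met
10. pest-control treatment 435 days ago vs limit 730 → met
11. allergen-trained staff 2 < 3 → not met
12. condition 'serves alcohol' holds; fire-suppression system test 34 days ago vs limit 30 → not met
Not met: 5 of 12

5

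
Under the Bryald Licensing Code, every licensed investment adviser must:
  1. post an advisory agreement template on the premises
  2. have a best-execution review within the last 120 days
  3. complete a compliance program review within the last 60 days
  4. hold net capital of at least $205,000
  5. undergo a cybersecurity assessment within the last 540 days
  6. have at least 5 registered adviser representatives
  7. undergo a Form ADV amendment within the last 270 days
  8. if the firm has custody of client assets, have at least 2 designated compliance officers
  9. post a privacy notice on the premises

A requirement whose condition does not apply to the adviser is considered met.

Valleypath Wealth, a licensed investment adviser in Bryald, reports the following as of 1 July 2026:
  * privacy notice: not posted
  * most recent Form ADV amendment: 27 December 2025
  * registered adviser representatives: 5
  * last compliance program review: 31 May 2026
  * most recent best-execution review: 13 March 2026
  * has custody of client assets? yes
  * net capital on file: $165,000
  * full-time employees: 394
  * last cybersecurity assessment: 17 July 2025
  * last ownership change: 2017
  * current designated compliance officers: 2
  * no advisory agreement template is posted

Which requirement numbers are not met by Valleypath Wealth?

1. advisory agreement template absent → not met
2. best-execution review 110 days ago vs limit 120 → met
3. compliance program review 31 days ago vs limit 60 → met
4. net capital $165,000 < $205,000 → not met
5. cybersecurity assessment 349 days ago vs limit 540 → met
6. registered adviser representatives 5 ≥ 5 → met
7. Form ADV amendment 186 days ago vs limit 270 → met
8. condition 'has custody of client assets' holds; designated compliance officers 2 ≥ 2 → met
9. privacy notice absent → not met
Not met: 1, 4, 9

1, 4, 9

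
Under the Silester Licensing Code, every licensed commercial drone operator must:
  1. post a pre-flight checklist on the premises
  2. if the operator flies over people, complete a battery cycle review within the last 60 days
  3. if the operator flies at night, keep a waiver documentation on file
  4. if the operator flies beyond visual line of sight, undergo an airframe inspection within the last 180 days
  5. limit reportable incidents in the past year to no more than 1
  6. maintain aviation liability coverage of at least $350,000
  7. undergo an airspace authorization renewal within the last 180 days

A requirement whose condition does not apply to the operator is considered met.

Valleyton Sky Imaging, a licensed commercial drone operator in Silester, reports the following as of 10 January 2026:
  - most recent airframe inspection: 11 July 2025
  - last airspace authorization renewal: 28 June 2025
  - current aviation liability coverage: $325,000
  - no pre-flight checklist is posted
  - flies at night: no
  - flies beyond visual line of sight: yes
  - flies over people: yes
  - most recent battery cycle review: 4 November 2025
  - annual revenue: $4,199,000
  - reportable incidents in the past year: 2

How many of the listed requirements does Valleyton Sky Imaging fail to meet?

1. pre-flight checklist absent → not met
2. condition 'flies over people' holds; battery cycle review 67 days ago vs limit 60 → not met
3. condition 'flies at night' does not hold → requirement n/a → met
4. condition 'flies beyond visual line of sight' holds; airframe inspection 183 days ago vs limit 180 → not met
5. reportable incidents in the past year 2 > 1 → not met
6. aviation liability coverage $325,000 < $350,000 → not met
7. airspace authorization renewal 196 days ago vs limit 180 → not met
Not met: 6 of 7

6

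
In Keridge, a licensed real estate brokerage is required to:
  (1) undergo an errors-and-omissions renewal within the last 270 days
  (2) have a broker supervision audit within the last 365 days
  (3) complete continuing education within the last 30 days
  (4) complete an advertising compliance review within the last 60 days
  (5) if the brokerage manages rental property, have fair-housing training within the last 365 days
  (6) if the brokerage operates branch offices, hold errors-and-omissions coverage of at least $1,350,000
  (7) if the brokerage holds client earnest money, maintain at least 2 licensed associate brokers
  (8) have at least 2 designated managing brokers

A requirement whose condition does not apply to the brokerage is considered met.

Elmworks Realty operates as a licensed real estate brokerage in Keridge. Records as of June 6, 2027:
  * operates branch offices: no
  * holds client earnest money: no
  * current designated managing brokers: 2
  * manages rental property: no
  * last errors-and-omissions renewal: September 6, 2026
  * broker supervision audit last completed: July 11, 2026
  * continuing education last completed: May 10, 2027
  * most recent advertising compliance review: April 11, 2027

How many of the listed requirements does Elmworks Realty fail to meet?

1

1. errors-and-omissions renewal 273 days ago vs limit 270 → not met
2. broker supervision audit 330 days ago vs limit 365 → met
3. continuing education 27 days ago vs limit 30 → met
4. advertising compliance review 56 days ago vs limit 60 → met
5. condition 'manages rental property' does not hold → requirement n/a → met
6. condition 'operates branch offices' does not hold → requirement n/a → met
7. condition 'holds client earnest money' does not hold → requirement n/a → met
8. designated managing brokers 2 ≥ 2 → met
Not met: 1 of 8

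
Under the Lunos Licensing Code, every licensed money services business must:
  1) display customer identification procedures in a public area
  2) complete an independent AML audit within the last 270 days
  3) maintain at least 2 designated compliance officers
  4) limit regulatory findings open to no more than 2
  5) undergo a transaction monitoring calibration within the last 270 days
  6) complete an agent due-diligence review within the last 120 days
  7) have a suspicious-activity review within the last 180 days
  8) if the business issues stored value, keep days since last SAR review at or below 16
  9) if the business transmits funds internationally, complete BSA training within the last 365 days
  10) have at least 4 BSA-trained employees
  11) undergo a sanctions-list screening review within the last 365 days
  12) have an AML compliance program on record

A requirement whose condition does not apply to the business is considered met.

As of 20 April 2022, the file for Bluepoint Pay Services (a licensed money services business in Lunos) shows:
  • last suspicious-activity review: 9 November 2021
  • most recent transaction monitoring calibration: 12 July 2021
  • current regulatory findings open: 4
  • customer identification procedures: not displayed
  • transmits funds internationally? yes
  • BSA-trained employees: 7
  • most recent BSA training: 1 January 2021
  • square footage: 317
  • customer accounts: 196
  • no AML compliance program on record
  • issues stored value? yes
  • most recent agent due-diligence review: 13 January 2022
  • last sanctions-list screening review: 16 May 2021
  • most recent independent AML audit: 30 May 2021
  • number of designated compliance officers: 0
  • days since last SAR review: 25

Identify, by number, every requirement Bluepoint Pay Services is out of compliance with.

1. customer identification procedures absent → not met
2. independent AML audit 325 days ago vs limit 270 → not met
3. designated compliance officers 0 < 2 → not met
4. regulatory findings open 4 > 2 → not met
5. transaction monitoring calibration 282 days ago vs limit 270 → not met
6. agent due-diligence review 97 days ago vs limit 120 → met
7. suspicious-activity review 162 days ago vs limit 180 → met
8. condition 'issues stored value' holds; days since last SAR review 25 > 16 → not met
9. condition 'transmits funds internationally' holds; BSA training 474 days ago vs limit 365 → not met
10. BSA-trained employees 7 ≥ 4 → met
11. sanctions-list screening review 339 days ago vs limit 365 → met
12. AML compliance program absent → not met
Not met: 1, 2, 3, 4, 5, 8, 9, 12

1, 2, 3, 4, 5, 8, 9, 12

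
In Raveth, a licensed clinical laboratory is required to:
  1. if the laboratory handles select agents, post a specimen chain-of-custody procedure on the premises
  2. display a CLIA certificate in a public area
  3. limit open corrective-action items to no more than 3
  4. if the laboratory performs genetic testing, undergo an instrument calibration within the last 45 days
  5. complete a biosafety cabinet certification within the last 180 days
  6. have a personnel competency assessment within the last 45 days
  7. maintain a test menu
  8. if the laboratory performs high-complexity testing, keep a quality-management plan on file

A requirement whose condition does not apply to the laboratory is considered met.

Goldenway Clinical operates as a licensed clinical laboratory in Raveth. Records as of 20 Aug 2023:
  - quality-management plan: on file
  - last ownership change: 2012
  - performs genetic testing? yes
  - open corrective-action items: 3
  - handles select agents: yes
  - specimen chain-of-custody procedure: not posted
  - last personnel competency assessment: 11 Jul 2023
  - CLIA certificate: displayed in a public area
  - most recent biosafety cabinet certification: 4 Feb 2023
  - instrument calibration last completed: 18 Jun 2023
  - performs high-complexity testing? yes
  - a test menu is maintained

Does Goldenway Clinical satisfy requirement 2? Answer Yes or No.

2. CLIA certificate present → met

Yes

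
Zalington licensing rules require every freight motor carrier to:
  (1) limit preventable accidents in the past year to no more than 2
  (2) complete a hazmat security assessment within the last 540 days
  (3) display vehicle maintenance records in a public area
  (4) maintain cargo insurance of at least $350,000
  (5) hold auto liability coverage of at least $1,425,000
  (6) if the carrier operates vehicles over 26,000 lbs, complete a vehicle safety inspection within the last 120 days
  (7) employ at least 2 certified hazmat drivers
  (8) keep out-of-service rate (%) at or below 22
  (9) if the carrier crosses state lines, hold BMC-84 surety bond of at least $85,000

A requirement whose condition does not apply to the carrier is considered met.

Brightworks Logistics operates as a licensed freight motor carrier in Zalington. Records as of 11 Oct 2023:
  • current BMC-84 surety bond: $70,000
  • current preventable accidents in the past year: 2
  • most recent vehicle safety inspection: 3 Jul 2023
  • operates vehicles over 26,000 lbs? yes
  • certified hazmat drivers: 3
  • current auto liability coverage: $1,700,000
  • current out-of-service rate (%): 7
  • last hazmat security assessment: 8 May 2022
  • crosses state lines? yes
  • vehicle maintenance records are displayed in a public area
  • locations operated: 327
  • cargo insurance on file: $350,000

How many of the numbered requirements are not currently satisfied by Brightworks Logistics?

1. preventable accidents in the past year 2 ≤ 2 → met
2. hazmat security assessment 521 days ago vs limit 540 → met
3. vehicle maintenance records present → met
4. cargo insurance $350,000 ≥ $350,000 → met
5. auto liability coverage $1,700,000 ≥ $1,425,000 → met
6. condition 'operates vehicles over 26,000 lbs' holds; vehicle safety inspection 100 days ago vs limit 120 → met
7. certified hazmat drivers 3 ≥ 2 → met
8. out-of-service rate (%) 7 ≤ 22 → met
9. condition 'crosses state lines' holds; BMC-84 surety bond $70,000 < $85,000 → not met
Not met: 1 of 9

1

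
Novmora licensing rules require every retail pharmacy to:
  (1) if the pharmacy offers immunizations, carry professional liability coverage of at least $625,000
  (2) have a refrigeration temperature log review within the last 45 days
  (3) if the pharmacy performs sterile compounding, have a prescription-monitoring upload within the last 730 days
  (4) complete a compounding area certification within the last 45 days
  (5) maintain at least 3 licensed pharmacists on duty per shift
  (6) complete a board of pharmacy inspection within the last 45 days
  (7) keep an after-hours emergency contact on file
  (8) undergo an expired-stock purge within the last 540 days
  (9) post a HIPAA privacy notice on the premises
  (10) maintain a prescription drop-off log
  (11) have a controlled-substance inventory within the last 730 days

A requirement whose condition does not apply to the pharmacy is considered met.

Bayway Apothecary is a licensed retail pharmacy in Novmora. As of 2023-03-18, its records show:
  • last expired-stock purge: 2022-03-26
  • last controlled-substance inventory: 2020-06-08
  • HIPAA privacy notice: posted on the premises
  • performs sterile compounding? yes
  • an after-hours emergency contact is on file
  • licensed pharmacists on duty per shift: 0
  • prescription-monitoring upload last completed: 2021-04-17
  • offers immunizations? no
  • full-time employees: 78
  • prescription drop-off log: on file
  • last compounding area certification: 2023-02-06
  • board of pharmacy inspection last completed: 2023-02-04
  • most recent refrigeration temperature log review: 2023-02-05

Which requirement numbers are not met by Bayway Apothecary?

5, 11

1. condition 'offers immunizations' does not hold → requirement n/a → met
2. refrigeration temperature log review 41 days ago vs limit 45 → met
3. condition 'performs sterile compounding' holds; prescription-monitoring upload 700 days ago vs limit 730 → met
4. compounding area certification 40 days ago vs limit 45 → met
5. licensed pharmacists on duty per shift 0 < 3 → not met
6. board of pharmacy inspection 42 days ago vs limit 45 → met
7. after-hours emergency contact present → met
8. expired-stock purge 357 days ago vs limit 540 → met
9. HIPAA privacy notice present → met
10. prescription drop-off log present → met
11. controlled-substance inventory 1013 days ago vs limit 730 → not met
Not met: 5, 11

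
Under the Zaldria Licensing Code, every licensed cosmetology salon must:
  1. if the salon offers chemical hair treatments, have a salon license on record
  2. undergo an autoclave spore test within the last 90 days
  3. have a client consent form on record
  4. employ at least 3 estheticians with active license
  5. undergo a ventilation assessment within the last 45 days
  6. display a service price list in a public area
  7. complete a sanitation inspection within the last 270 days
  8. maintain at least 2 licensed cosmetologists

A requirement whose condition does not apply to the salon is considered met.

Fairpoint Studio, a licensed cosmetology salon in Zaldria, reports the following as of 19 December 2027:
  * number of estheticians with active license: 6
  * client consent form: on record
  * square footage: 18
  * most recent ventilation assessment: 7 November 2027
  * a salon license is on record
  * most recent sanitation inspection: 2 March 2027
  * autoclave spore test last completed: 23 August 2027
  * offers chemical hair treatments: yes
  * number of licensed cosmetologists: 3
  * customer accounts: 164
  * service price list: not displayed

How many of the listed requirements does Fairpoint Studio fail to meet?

1. condition 'offers chemical hair treatments' holds; salon license present → met
2. autoclave spore test 118 days ago vs limit 90 → not met
3. client consent form present → met
4. estheticians with active license 6 ≥ 3 → met
5. ventilation assessment 42 days ago vs limit 45 → met
6. service price list absent → not met
7. sanitation inspection 292 days ago vs limit 270 → not met
8. licensed cosmetologists 3 ≥ 2 → met
Not met: 3 of 8

3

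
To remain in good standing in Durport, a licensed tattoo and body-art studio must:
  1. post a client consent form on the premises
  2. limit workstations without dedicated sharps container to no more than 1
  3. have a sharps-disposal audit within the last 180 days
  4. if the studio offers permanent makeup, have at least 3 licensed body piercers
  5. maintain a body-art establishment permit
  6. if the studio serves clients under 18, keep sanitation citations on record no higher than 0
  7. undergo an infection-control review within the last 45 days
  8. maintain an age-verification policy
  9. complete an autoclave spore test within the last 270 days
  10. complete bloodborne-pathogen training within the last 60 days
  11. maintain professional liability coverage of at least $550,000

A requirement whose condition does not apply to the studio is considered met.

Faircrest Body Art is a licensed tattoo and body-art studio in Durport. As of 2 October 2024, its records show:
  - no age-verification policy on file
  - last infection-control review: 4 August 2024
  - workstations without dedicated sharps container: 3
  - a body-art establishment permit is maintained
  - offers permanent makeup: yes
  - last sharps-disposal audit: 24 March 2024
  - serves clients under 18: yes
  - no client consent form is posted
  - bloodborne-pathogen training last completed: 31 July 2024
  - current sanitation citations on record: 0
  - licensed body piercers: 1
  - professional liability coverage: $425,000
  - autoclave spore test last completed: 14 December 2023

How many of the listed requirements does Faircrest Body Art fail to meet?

1. client consent form absent → not met
2. workstations without dedicated sharps container 3 > 1 → not met
3. sharps-disposal audit 192 days ago vs limit 180 → not met
4. condition 'offers permanent makeup' holds; licensed body piercers 1 < 3 → not met
5. body-art establishment permit present → met
6. condition 'serves clients under 18' holds; sanitation citations on record 0 ≤ 0 → met
7. infection-control review 59 days ago vs limit 45 → not met
8. age-verification policy absent → not met
9. autoclave spore test 293 days ago vs limit 270 → not met
10. bloodborne-pathogen training 63 days ago vs limit 60 → not met
11. professional liability coverage $425,000 < $550,000 → not met
Not met: 9 of 11

9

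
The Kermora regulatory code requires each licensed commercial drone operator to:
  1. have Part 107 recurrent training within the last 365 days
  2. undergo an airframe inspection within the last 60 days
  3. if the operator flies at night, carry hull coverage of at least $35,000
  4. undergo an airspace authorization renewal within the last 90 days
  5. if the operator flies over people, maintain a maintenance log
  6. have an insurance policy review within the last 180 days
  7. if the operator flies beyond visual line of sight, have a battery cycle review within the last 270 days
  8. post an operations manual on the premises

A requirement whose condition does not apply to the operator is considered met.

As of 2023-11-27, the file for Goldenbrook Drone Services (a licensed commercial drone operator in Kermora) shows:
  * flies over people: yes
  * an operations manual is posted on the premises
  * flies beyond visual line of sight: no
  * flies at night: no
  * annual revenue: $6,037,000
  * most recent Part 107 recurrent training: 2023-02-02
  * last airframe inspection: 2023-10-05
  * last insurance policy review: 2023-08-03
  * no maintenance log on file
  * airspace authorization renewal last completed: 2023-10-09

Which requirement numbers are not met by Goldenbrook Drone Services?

5

1. Part 107 recurrent training 298 days ago vs limit 365 → met
2. airframe inspection 53 days ago vs limit 60 → met
3. condition 'flies at night' does not hold → requirement n/a → met
4. airspace authorization renewal 49 days ago vs limit 90 → met
5. condition 'flies over people' holds; maintenance log absent → not met
6. insurance policy review 116 days ago vs limit 180 → met
7. condition 'flies beyond visual line of sight' does not hold → requirement n/a → met
8. operations manual present → met
Not met: 5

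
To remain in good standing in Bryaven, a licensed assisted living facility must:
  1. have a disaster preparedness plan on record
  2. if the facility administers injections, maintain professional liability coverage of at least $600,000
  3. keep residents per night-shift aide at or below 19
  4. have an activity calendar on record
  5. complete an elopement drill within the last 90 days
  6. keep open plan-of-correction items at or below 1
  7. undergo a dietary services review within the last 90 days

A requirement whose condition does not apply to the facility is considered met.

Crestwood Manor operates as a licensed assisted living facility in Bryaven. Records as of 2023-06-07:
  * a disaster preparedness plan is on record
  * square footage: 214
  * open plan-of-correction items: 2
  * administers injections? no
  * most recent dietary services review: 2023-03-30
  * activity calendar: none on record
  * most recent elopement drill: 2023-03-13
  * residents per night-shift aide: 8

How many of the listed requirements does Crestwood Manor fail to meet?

1. disaster preparedness plan present → met
2. condition 'administers injections' does not hold → requirement n/a → met
3. residents per night-shift aide 8 ≤ 19 → met
4. activity calendar absent → not met
5. elopement drill 86 days ago vs limit 90 → met
6. open plan-of-correction items 2 > 1 → not met
7. dietary services review 69 days ago vs limit 90 → met
Not met: 2 of 7

2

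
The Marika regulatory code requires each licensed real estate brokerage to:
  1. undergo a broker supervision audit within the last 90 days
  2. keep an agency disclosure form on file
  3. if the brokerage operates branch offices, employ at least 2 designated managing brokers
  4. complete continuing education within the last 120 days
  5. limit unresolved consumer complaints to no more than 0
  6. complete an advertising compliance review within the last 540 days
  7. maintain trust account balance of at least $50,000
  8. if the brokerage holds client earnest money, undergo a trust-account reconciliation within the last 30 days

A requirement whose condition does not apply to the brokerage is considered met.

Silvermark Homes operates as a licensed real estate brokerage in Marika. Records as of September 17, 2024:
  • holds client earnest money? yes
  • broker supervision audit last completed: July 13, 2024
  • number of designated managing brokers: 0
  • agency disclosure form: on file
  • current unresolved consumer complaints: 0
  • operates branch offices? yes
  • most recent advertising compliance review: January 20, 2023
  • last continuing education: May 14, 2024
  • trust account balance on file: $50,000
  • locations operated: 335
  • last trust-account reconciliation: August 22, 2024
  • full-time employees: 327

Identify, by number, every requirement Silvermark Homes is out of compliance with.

3, 4, 6

1. broker supervision audit 66 days ago vs limit 90 → met
2. agency disclosure form present → met
3. condition 'operates branch offices' holds; designated managing brokers 0 < 2 → not met
4. continuing education 126 days ago vs limit 120 → not met
5. unresolved consumer complaints 0 ≤ 0 → met
6. advertising compliance review 606 days ago vs limit 540 → not met
7. trust account balance $50,000 ≥ $50,000 → met
8. condition 'holds client earnest money' holds; trust-account reconciliation 26 days ago vs limit 30 → met
Not met: 3, 4, 6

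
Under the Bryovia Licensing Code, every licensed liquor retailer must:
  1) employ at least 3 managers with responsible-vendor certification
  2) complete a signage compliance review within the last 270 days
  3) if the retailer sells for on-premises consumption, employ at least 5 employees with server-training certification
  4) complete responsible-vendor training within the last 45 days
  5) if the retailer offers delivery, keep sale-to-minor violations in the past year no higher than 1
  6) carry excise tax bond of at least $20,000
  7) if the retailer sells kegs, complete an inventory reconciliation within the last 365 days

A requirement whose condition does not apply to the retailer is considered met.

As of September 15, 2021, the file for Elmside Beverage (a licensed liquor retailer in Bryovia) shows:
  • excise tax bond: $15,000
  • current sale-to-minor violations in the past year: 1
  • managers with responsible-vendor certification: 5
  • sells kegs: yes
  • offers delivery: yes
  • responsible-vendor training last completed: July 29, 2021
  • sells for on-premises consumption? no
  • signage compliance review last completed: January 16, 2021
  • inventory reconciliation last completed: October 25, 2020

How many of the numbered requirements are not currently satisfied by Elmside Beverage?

2

1. managers with responsible-vendor certification 5 ≥ 3 → met
2. signage compliance review 242 days ago vs limit 270 → met
3. condition 'sells for on-premises consumption' does not hold → requirement n/a → met
4. responsible-vendor training 48 days ago vs limit 45 → not met
5. condition 'offers delivery' holds; sale-to-minor violations in the past year 1 ≤ 1 → met
6. excise tax bond $15,000 < $20,000 → not met
7. condition 'sells kegs' holds; inventory reconciliation 325 days ago vs limit 365 → met
Not met: 2 of 7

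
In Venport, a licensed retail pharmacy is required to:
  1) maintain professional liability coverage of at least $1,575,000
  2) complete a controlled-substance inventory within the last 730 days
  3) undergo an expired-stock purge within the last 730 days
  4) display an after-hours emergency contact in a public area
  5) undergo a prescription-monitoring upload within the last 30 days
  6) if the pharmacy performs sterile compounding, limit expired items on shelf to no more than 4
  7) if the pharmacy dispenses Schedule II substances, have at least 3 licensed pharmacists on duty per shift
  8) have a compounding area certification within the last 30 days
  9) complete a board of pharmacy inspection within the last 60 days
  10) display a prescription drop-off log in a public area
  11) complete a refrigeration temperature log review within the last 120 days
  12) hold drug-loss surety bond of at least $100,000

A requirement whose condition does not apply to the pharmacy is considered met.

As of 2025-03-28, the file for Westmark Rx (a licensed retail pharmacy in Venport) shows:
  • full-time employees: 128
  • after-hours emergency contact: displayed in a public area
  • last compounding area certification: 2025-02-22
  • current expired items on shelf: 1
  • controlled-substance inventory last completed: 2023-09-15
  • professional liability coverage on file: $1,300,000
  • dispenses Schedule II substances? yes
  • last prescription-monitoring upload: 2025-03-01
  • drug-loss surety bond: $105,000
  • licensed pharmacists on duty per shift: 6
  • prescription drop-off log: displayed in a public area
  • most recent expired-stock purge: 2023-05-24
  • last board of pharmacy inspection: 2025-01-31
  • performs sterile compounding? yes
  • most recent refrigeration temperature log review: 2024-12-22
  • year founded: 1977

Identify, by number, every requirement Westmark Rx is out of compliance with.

1. professional liability coverage $1,300,000 < $1,575,000 → not met
2. controlled-substance inventory 560 days ago vs limit 730 → met
3. expired-stock purge 674 days ago vs limit 730 → met
4. after-hours emergency contact present → met
5. prescription-monitoring upload 27 days ago vs limit 30 → met
6. condition 'performs sterile compounding' holds; expired items on shelf 1 ≤ 4 → met
7. condition 'dispenses Schedule II substances' holds; licensed pharmacists on duty per shift 6 ≥ 3 → met
8. compounding area certification 34 days ago vs limit 30 → not met
9. board of pharmacy inspection 56 days ago vs limit 60 → met
10. prescription drop-off log present → met
11. refrigeration temperature log review 96 days ago vs limit 120 → met
12. drug-loss surety bond $105,000 ≥ $100,000 → met
Not met: 1, 8

1, 8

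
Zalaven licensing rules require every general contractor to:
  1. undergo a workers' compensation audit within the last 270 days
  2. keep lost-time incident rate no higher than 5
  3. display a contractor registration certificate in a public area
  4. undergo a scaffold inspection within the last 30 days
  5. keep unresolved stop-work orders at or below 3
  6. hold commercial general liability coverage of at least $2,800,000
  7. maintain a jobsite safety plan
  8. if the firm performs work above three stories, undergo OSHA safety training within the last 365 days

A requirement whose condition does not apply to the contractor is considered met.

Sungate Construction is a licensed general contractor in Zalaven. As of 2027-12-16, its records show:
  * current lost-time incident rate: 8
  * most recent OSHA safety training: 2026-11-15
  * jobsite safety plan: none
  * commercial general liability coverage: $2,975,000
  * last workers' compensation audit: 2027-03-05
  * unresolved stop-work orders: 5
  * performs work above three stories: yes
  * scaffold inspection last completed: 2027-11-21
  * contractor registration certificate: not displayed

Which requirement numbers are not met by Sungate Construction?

1. workers' compensation audit 286 days ago vs limit 270 → not met
2. lost-time incident rate 8 > 5 → not met
3. contractor registration certificate absent → not met
4. scaffold inspection 25 days ago vs limit 30 → met
5. unresolved stop-work orders 5 > 3 → not met
6. commercial general liability coverage $2,975,000 ≥ $2,800,000 → met
7. jobsite safety plan absent → not met
8. condition 'performs work above three stories' holds; OSHA safety training 396 days ago vs limit 365 → not met
Not met: 1, 2, 3, 5, 7, 8

1, 2, 3, 5, 7, 8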